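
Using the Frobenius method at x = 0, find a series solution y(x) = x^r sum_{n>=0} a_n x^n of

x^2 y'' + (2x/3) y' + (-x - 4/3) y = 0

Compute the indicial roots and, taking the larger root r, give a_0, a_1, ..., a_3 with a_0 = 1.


Write in Frobenius form y'' + (p(x)/x) y' + (q(x)/x^2) y = 0:
  p(x) = 2/3,  q(x) = -x - 4/3.
Indicial equation: r(r-1) + (2/3) r + (-4/3) = 0 -> roots r_1 = 4/3, r_2 = -1.
Take r = r_1 = 4/3. Let y(x) = x^r sum_{n>=0} a_n x^n with a_0 = 1.
Substitute y = x^r sum a_n x^n and match x^{r+n}. The recurrence is
  D(n) a_n - 1 a_{n-1} = 0,  where D(n) = (r+n)(r+n-1) + (2/3)(r+n) + (-4/3).
  a_n = 1 / D(n) * a_{n-1}.
Since the indicial polynomial factors as (r - r_1)(r - r_2), D(n) = (r_1 + n - r_1)(r_1 + n - r_2) = n(n + 7/3).
Evaluating step by step (a_0 = 1):
  n = 1: D(1) = 1(1 + 7/3) = 10/3; numerator = 1(1) = 1; a_1 = (1)/(10/3) = 3/10
  n = 2: D(2) = 2(2 + 7/3) = 26/3; numerator = 1(3/10) = 3/10; a_2 = (3/10)/(26/3) = 9/260
  n = 3: D(3) = 3(3 + 7/3) = 16; numerator = 1(9/260) = 9/260; a_3 = (9/260)/(16) = 9/4160

r = 4/3; a_0 = 1; a_1 = 3/10; a_2 = 9/260; a_3 = 9/4160


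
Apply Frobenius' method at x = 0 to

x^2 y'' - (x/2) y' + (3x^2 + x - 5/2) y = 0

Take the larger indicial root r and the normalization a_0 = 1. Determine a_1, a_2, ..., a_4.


Write in Frobenius form y'' + (p(x)/x) y' + (q(x)/x^2) y = 0:
  p(x) = -1/2,  q(x) = 3x^2 + x - 5/2.
Indicial equation: r(r-1) + (-1/2) r + (-5/2) = 0 -> roots r_1 = 5/2, r_2 = -1.
Take r = r_1 = 5/2. Let y(x) = x^r sum_{n>=0} a_n x^n with a_0 = 1.
Substitute y = x^r sum a_n x^n and match x^{r+n}. The recurrence is
  D(n) a_n + 1 a_{n-1} + 3 a_{n-2} = 0,  where D(n) = (r+n)(r+n-1) + (-1/2)(r+n) + (-5/2).
  a_n = [-1 a_{n-1} - 3 a_{n-2}] / D(n).
Since the indicial polynomial factors as (r - r_1)(r - r_2), D(n) = (r_1 + n - r_1)(r_1 + n - r_2) = n(n + 7/2).
Evaluating step by step (a_0 = 1):
  n = 1: D(1) = 1(1 + 7/2) = 9/2; numerator = -1(1) = -1; a_1 = (-1)/(9/2) = -2/9
  n = 2: D(2) = 2(2 + 7/2) = 11; numerator = -1(-2/9) - 3(1) = -25/9; a_2 = (-25/9)/(11) = -25/99
  n = 3: D(3) = 3(3 + 7/2) = 39/2; numerator = -1(-25/99) - 3(-2/9) = 91/99; a_3 = (91/99)/(39/2) = 14/297
  n = 4: D(4) = 4(4 + 7/2) = 30; numerator = -1(14/297) - 3(-25/99) = 211/297; a_4 = (211/297)/(30) = 211/8910

r = 5/2; a_0 = 1; a_1 = -2/9; a_2 = -25/99; a_3 = 14/297; a_4 = 211/8910


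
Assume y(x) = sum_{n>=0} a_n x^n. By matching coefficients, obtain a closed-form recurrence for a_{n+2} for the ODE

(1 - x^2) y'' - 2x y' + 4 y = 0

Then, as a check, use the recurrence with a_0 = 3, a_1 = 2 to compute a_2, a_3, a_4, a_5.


Substitute y = sum_n a_n x^n.
(1 - 1 x^2) y'' contributes (n+2)(n+1) a_{n+2} - n(n-1) a_n at x^n.
-2 x y'(x) contributes -2 n a_n at x^n.
4 y(x) contributes 4 a_n at x^n.
Matching x^n: (n+2)(n+1) a_{n+2} + (-n(n-1) - 2 n + 4) a_n = 0.
Thus a_{n+2} = (n(n-1) + 2 n - 4) / ((n+1)(n+2)) * a_n.

Check with a_0 = 3, a_1 = 2 (apply the recurrence for n = 0, 1, 2, 3): a_0 = 3, a_1 = 2, a_2 = -6, a_3 = -2/3, a_4 = -1, a_5 = -4/15.

a_(n+2) = (n(n-1) + 2 n - 4) / ((n+1)(n+2)) * a_n; check: a_0 = 3, a_1 = 2, a_2 = -6, a_3 = -2/3, a_4 = -1, a_5 = -4/15


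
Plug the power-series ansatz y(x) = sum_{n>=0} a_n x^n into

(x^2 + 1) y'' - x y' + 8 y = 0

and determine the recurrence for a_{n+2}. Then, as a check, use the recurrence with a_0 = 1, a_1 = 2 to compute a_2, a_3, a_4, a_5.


Substitute y = sum_n a_n x^n.
(1 + 1 x^2) y'' contributes (n+2)(n+1) a_{n+2} + n(n-1) a_n at x^n.
-x y'(x) contributes -n a_n at x^n.
8 y(x) contributes 8 a_n at x^n.
Matching x^n: (n+2)(n+1) a_{n+2} + (n(n-1) - n + 8) a_n = 0.
Thus a_{n+2} = (-n(n-1) + n - 8) / ((n+1)(n+2)) * a_n.

Check with a_0 = 1, a_1 = 2 (apply the recurrence for n = 0, 1, 2, 3): a_0 = 1, a_1 = 2, a_2 = -4, a_3 = -7/3, a_4 = 8/3, a_5 = 77/60.

a_(n+2) = (-n(n-1) + n - 8) / ((n+1)(n+2)) * a_n; check: a_0 = 1, a_1 = 2, a_2 = -4, a_3 = -7/3, a_4 = 8/3, a_5 = 77/60


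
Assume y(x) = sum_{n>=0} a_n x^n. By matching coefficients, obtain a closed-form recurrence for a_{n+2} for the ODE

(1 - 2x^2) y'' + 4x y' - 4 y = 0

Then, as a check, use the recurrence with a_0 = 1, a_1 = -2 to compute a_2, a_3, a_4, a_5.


Substitute y = sum_n a_n x^n.
(1 - 2 x^2) y'' contributes (n+2)(n+1) a_{n+2} - 2 n(n-1) a_n at x^n.
4 x y'(x) contributes 4 n a_n at x^n.
-4 y(x) contributes -4 a_n at x^n.
Matching x^n: (n+2)(n+1) a_{n+2} + (-2 n(n-1) + 4 n - 4) a_n = 0.
Thus a_{n+2} = (2 n(n-1) - 4 n + 4) / ((n+1)(n+2)) * a_n.

Check with a_0 = 1, a_1 = -2 (apply the recurrence for n = 0, 1, 2, 3): a_0 = 1, a_1 = -2, a_2 = 2, a_3 = 0, a_4 = 0, a_5 = 0.

a_(n+2) = (2 n(n-1) - 4 n + 4) / ((n+1)(n+2)) * a_n; check: a_0 = 1, a_1 = -2, a_2 = 2, a_3 = 0, a_4 = 0, a_5 = 0


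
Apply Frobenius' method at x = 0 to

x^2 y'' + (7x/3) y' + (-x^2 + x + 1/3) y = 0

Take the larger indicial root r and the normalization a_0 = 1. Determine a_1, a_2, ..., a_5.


Write in Frobenius form y'' + (p(x)/x) y' + (q(x)/x^2) y = 0:
  p(x) = 7/3,  q(x) = -x^2 + x + 1/3.
Indicial equation: r(r-1) + (7/3) r + (1/3) = 0 -> roots r_1 = -1/3, r_2 = -1.
Take r = r_1 = -1/3. Let y(x) = x^r sum_{n>=0} a_n x^n with a_0 = 1.
Substitute y = x^r sum a_n x^n and match x^{r+n}. The recurrence is
  D(n) a_n + 1 a_{n-1} - 1 a_{n-2} = 0,  where D(n) = (r+n)(r+n-1) + (7/3)(r+n) + (1/3).
  a_n = [-1 a_{n-1} + 1 a_{n-2}] / D(n).
Since the indicial polynomial factors as (r - r_1)(r - r_2), D(n) = (r_1 + n - r_1)(r_1 + n - r_2) = n(n + 2/3).
Evaluating step by step (a_0 = 1):
  n = 1: D(1) = 1(1 + 2/3) = 5/3; numerator = -1(1) = -1; a_1 = (-1)/(5/3) = -3/5
  n = 2: D(2) = 2(2 + 2/3) = 16/3; numerator = -1(-3/5) + 1(1) = 8/5; a_2 = (8/5)/(16/3) = 3/10
  n = 3: D(3) = 3(3 + 2/3) = 11; numerator = -1(3/10) + 1(-3/5) = -9/10; a_3 = (-9/10)/(11) = -9/110
  n = 4: D(4) = 4(4 + 2/3) = 56/3; numerator = -1(-9/110) + 1(3/10) = 21/55; a_4 = (21/55)/(56/3) = 9/440
  n = 5: D(5) = 5(5 + 2/3) = 85/3; numerator = -1(9/440) + 1(-9/110) = -9/88; a_5 = (-9/88)/(85/3) = -27/7480

r = -1/3; a_0 = 1; a_1 = -3/5; a_2 = 3/10; a_3 = -9/110; a_4 = 9/440; a_5 = -27/7480


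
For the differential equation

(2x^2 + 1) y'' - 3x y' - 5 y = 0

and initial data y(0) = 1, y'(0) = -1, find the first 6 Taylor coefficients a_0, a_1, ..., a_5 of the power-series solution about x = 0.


Ansatz: y(x) = sum_{n>=0} a_n x^n, so y'(x) = sum_{n>=1} n a_n x^(n-1) and y''(x) = sum_{n>=2} n(n-1) a_n x^(n-2).
Substitute into P(x) y'' + Q(x) y' + R(x) y = 0 with P(x) = 2x^2 + 1, Q(x) = -3x, R(x) = -5, and match powers of x.
Initial conditions: a_0 = 1, a_1 = -1.
Setting the coefficient of each power of x to zero and solving order by order (substituting the coefficients already found):
  x^0: 2 a_2 - 5 a_0 = 0  ->  2 a_2 = 5 a_0 = 5  ->  a_2 = 5/2
  x^1: 6 a_3 - 8 a_1 = 0  ->  6 a_3 = 8 a_1 = -8  ->  a_3 = -4/3
  x^2: 12 a_4 - 7 a_2 = 0  ->  12 a_4 = 7 a_2 = 35/2  ->  a_4 = 35/24
  x^3: 20 a_5 - 2 a_3 = 0  ->  20 a_5 = 2 a_3 = -8/3  ->  a_5 = -2/15
Truncated series: y(x) = 1 - x + (5/2) x^2 - (4/3) x^3 + (35/24) x^4 - (2/15) x^5 + O(x^6).

a_0 = 1; a_1 = -1; a_2 = 5/2; a_3 = -4/3; a_4 = 35/24; a_5 = -2/15


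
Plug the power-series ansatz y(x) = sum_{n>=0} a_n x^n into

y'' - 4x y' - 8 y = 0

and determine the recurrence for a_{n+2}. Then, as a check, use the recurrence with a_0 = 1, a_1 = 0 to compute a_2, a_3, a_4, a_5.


Substitute y = sum_n a_n x^n.
y''(x) has coefficient (n+2)(n+1) a_{n+2} at x^n;
-4 x y'(x) has coefficient -4 n a_n at x^n (shift);
-8 y(x) has coefficient -8 a_n at x^n.
Matching x^n: (n+2)(n+1) a_{n+2} + (-4n - 8) a_n = 0.
Thus a_{n+2} = (4n + 8) / ((n+1)(n+2)) * a_n.

Check with a_0 = 1, a_1 = 0 (apply the recurrence for n = 0, 1, 2, 3): a_0 = 1, a_1 = 0, a_2 = 4, a_3 = 0, a_4 = 16/3, a_5 = 0.

a_(n+2) = (4n + 8) / ((n+1)(n+2)) * a_n; check: a_0 = 1, a_1 = 0, a_2 = 4, a_3 = 0, a_4 = 16/3, a_5 = 0


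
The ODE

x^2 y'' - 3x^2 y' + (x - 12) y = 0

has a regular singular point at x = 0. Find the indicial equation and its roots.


Divide by x^2 to reach normal form y'' + P_1(x) y' + P_2(x) y = 0 with P_1(x) = -3 and P_2(x) = 1/x - 12/x^2.
x = 0 is a singular point because the y-coefficient 1/x - 12/x^2 has a pole at x = 0.
It is a regular singular point because x P_1(x) = p(x) = -3x and x^2 P_2(x) = q(x) = x - 12 are polynomials, hence analytic at x = 0.
p(0) = 0,  q(0) = -12.
Indicial equation: r(r-1) + p(0) r + q(0) = 0, i.e. r^2 + (p(0) - 1) r + q(0) = 0, i.e. r^2 - 1 r - 12 = 0.
Discriminant: (-1)^2 - 4(-12) = 49, so r = (1 ± 7)/2.
Solving: r_1 = 4, r_2 = -3.

indicial: r^2 - 1 r - 12 = 0; roots r_1 = 4, r_2 = -3


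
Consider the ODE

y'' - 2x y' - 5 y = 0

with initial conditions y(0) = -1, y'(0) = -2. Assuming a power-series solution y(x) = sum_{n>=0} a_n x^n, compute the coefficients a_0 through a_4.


Ansatz: y(x) = sum_{n>=0} a_n x^n, so y'(x) = sum_{n>=1} n a_n x^(n-1) and y''(x) = sum_{n>=2} n(n-1) a_n x^(n-2).
Substitute into P(x) y'' + Q(x) y' + R(x) y = 0 with P(x) = 1, Q(x) = -2x, R(x) = -5, and match powers of x.
Initial conditions: a_0 = -1, a_1 = -2.
Setting the coefficient of each power of x to zero and solving order by order (substituting the coefficients already found):
  x^0: 2 a_2 - 5 a_0 = 0  ->  2 a_2 = 5 a_0 = -5  ->  a_2 = -5/2
  x^1: 6 a_3 - 7 a_1 = 0  ->  6 a_3 = 7 a_1 = -14  ->  a_3 = -7/3
  x^2: 12 a_4 - 9 a_2 = 0  ->  12 a_4 = 9 a_2 = -45/2  ->  a_4 = -15/8
Truncated series: y(x) = -1 - 2 x - (5/2) x^2 - (7/3) x^3 - (15/8) x^4 + O(x^5).

a_0 = -1; a_1 = -2; a_2 = -5/2; a_3 = -7/3; a_4 = -15/8


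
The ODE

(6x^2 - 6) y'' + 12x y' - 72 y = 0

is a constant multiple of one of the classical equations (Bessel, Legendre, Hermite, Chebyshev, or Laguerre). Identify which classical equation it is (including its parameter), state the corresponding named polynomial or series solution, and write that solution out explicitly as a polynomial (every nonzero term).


All three coefficients share the factor -6; dividing through by -6 gives  (1 - x^2) y'' - 2x y' + 12 y = 0.
This matches the Legendre equation (1 - x^2) y'' - 2x y' + n(n+1) y = 0 (note the -2x y' term) with n(n+1) = 12, so n = 3; the polynomial solution is P_3(x).
With y = sum_k a_k x^k, matching x^k gives (k+2)(k+1) a_{k+2} = [k(k+1) - n(n+1)] a_k = (k - 3)(k + 4) a_k. The right side vanishes at k = 3, so the series with the parity of 3 terminates at degree 3.
Standard normalization (P_n(1) = 1): leading coefficient (2n)!/(2^n (n!)^2) = 720/(8*36) = 5/2, so a_3 = 5/2. Work downward with a_k = (k+1)(k+2) a_{k+2} / ((k - 3)(k + 4)):
  a_1 = (2)(3)(5/2) / ((1 - 3)(1 + 4)) = 15/(-10) = -3/2
Hence P_3(x) = 5 x^3/2 - 3 x/2.

P_3(x); series = 5 x^3/2 - 3 x/2


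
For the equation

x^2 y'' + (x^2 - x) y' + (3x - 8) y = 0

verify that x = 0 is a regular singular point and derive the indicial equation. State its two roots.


Divide by x^2 to reach normal form y'' + P_1(x) y' + P_2(x) y = 0 with P_1(x) = 1 - 1/x and P_2(x) = 3/x - 8/x^2.
x = 0 is a singular point because the y'-coefficient 1 - 1/x has a pole at x = 0 and the y-coefficient 3/x - 8/x^2 has a pole at x = 0.
It is a regular singular point because x P_1(x) = p(x) = x - 1 and x^2 P_2(x) = q(x) = 3x - 8 are polynomials, hence analytic at x = 0.
p(0) = -1,  q(0) = -8.
Indicial equation: r(r-1) + p(0) r + q(0) = 0, i.e. r^2 + (p(0) - 1) r + q(0) = 0, i.e. r^2 - 2 r - 8 = 0.
Discriminant: (-2)^2 - 4(-8) = 36, so r = (2 ± 6)/2.
Solving: r_1 = 4, r_2 = -2.

indicial: r^2 - 2 r - 8 = 0; roots r_1 = 4, r_2 = -2


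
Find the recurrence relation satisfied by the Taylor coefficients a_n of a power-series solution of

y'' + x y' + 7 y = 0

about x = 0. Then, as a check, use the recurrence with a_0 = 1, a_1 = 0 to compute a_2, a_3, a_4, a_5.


Substitute y = sum_n a_n x^n.
y''(x) has coefficient (n+2)(n+1) a_{n+2} at x^n;
x y'(x) has coefficient n a_n at x^n (shift);
7 y(x) has coefficient 7 a_n at x^n.
Matching x^n: (n+2)(n+1) a_{n+2} + (n + 7) a_n = 0.
Thus a_{n+2} = (-n - 7) / ((n+1)(n+2)) * a_n.

Check with a_0 = 1, a_1 = 0 (apply the recurrence for n = 0, 1, 2, 3): a_0 = 1, a_1 = 0, a_2 = -7/2, a_3 = 0, a_4 = 21/8, a_5 = 0.

a_(n+2) = (-n - 7) / ((n+1)(n+2)) * a_n; check: a_0 = 1, a_1 = 0, a_2 = -7/2, a_3 = 0, a_4 = 21/8, a_5 = 0


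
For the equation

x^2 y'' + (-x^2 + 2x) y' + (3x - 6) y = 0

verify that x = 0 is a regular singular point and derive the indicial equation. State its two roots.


Divide by x^2 to reach normal form y'' + P_1(x) y' + P_2(x) y = 0 with P_1(x) = -1 + 2/x and P_2(x) = 3/x - 6/x^2.
x = 0 is a singular point because the y'-coefficient -1 + 2/x has a pole at x = 0 and the y-coefficient 3/x - 6/x^2 has a pole at x = 0.
It is a regular singular point because x P_1(x) = p(x) = 2 - x and x^2 P_2(x) = q(x) = 3x - 6 are polynomials, hence analytic at x = 0.
p(0) = 2,  q(0) = -6.
Indicial equation: r(r-1) + p(0) r + q(0) = 0, i.e. r^2 + (p(0) - 1) r + q(0) = 0, i.e. r^2 + 1 r - 6 = 0.
Discriminant: (1)^2 - 4(-6) = 25, so r = (-1 ± 5)/2.
Solving: r_1 = 2, r_2 = -3.

indicial: r^2 + 1 r - 6 = 0; roots r_1 = 2, r_2 = -3


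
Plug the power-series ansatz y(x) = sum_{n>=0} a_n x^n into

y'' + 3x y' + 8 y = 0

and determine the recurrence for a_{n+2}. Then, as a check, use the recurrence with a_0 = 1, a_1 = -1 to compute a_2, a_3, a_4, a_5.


Substitute y = sum_n a_n x^n.
y''(x) has coefficient (n+2)(n+1) a_{n+2} at x^n;
3 x y'(x) has coefficient 3 n a_n at x^n (shift);
8 y(x) has coefficient 8 a_n at x^n.
Matching x^n: (n+2)(n+1) a_{n+2} + (3n + 8) a_n = 0.
Thus a_{n+2} = (-3n - 8) / ((n+1)(n+2)) * a_n.

Check with a_0 = 1, a_1 = -1 (apply the recurrence for n = 0, 1, 2, 3): a_0 = 1, a_1 = -1, a_2 = -4, a_3 = 11/6, a_4 = 14/3, a_5 = -187/120.

a_(n+2) = (-3n - 8) / ((n+1)(n+2)) * a_n; check: a_0 = 1, a_1 = -1, a_2 = -4, a_3 = 11/6, a_4 = 14/3, a_5 = -187/120


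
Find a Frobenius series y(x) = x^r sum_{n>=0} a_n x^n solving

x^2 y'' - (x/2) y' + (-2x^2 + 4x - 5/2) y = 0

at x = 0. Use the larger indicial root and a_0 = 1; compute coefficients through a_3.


Write in Frobenius form y'' + (p(x)/x) y' + (q(x)/x^2) y = 0:
  p(x) = -1/2,  q(x) = -2x^2 + 4x - 5/2.
Indicial equation: r(r-1) + (-1/2) r + (-5/2) = 0 -> roots r_1 = 5/2, r_2 = -1.
Take r = r_1 = 5/2. Let y(x) = x^r sum_{n>=0} a_n x^n with a_0 = 1.
Substitute y = x^r sum a_n x^n and match x^{r+n}. The recurrence is
  D(n) a_n + 4 a_{n-1} - 2 a_{n-2} = 0,  where D(n) = (r+n)(r+n-1) + (-1/2)(r+n) + (-5/2).
  a_n = [-4 a_{n-1} + 2 a_{n-2}] / D(n).
Since the indicial polynomial factors as (r - r_1)(r - r_2), D(n) = (r_1 + n - r_1)(r_1 + n - r_2) = n(n + 7/2).
Evaluating step by step (a_0 = 1):
  n = 1: D(1) = 1(1 + 7/2) = 9/2; numerator = -4(1) = -4; a_1 = (-4)/(9/2) = -8/9
  n = 2: D(2) = 2(2 + 7/2) = 11; numerator = -4(-8/9) + 2(1) = 50/9; a_2 = (50/9)/(11) = 50/99
  n = 3: D(3) = 3(3 + 7/2) = 39/2; numerator = -4(50/99) + 2(-8/9) = -376/99; a_3 = (-376/99)/(39/2) = -752/3861

r = 5/2; a_0 = 1; a_1 = -8/9; a_2 = 50/99; a_3 = -752/3861


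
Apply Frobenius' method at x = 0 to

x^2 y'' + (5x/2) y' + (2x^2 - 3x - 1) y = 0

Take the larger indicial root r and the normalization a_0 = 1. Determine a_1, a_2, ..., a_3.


Write in Frobenius form y'' + (p(x)/x) y' + (q(x)/x^2) y = 0:
  p(x) = 5/2,  q(x) = 2x^2 - 3x - 1.
Indicial equation: r(r-1) + (5/2) r + (-1) = 0 -> roots r_1 = 1/2, r_2 = -2.
Take r = r_1 = 1/2. Let y(x) = x^r sum_{n>=0} a_n x^n with a_0 = 1.
Substitute y = x^r sum a_n x^n and match x^{r+n}. The recurrence is
  D(n) a_n - 3 a_{n-1} + 2 a_{n-2} = 0,  where D(n) = (r+n)(r+n-1) + (5/2)(r+n) + (-1).
  a_n = [3 a_{n-1} - 2 a_{n-2}] / D(n).
Since the indicial polynomial factors as (r - r_1)(r - r_2), D(n) = (r_1 + n - r_1)(r_1 + n - r_2) = n(n + 5/2).
Evaluating step by step (a_0 = 1):
  n = 1: D(1) = 1(1 + 5/2) = 7/2; numerator = 3(1) = 3; a_1 = (3)/(7/2) = 6/7
  n = 2: D(2) = 2(2 + 5/2) = 9; numerator = 3(6/7) - 2(1) = 4/7; a_2 = (4/7)/(9) = 4/63
  n = 3: D(3) = 3(3 + 5/2) = 33/2; numerator = 3(4/63) - 2(6/7) = -32/21; a_3 = (-32/21)/(33/2) = -64/693

r = 1/2; a_0 = 1; a_1 = 6/7; a_2 = 4/63; a_3 = -64/693


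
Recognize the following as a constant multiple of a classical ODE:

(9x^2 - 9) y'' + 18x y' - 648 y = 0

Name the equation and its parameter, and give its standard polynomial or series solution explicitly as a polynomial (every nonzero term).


All three coefficients share the factor -9; dividing through by -9 gives  (1 - x^2) y'' - 2x y' + 72 y = 0.
This matches the Legendre equation (1 - x^2) y'' - 2x y' + n(n+1) y = 0 (note the -2x y' term) with n(n+1) = 72, so n = 8; the polynomial solution is P_8(x).
With y = sum_k a_k x^k, matching x^k gives (k+2)(k+1) a_{k+2} = [k(k+1) - n(n+1)] a_k = (k - 8)(k + 9) a_k. The right side vanishes at k = 8, so the series with the parity of 8 terminates at degree 8.
Standard normalization (P_n(1) = 1): leading coefficient (2n)!/(2^n (n!)^2) = 20922789888000/(256*1625702400) = 6435/128, so a_8 = 6435/128. Work downward with a_k = (k+1)(k+2) a_{k+2} / ((k - 8)(k + 9)):
  a_6 = (7)(8)(6435/128) / ((6 - 8)(6 + 9)) = (45045/16)/(-30) = -3003/32
  a_4 = (5)(6)(-3003/32) / ((4 - 8)(4 + 9)) = (-45045/16)/(-52) = 3465/64
  a_2 = (3)(4)(3465/64) / ((2 - 8)(2 + 9)) = (10395/16)/(-66) = -315/32
  a_0 = (1)(2)(-315/32) / ((0 - 8)(0 + 9)) = (-315/16)/(-72) = 35/128
Hence P_8(x) = 6435 x^8/128 - 3003 x^6/32 + 3465 x^4/64 - 315 x^2/32 + 35/128.

P_8(x); series = 6435 x^8/128 - 3003 x^6/32 + 3465 x^4/64 - 315 x^2/32 + 35/128


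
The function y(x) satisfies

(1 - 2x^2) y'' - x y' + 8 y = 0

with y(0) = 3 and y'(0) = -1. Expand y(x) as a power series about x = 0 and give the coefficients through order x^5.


Ansatz: y(x) = sum_{n>=0} a_n x^n, so y'(x) = sum_{n>=1} n a_n x^(n-1) and y''(x) = sum_{n>=2} n(n-1) a_n x^(n-2).
Substitute into P(x) y'' + Q(x) y' + R(x) y = 0 with P(x) = 1 - 2x^2, Q(x) = -x, R(x) = 8, and match powers of x.
Initial conditions: a_0 = 3, a_1 = -1.
Setting the coefficient of each power of x to zero and solving order by order (substituting the coefficients already found):
  x^0: 2 a_2 + 8 a_0 = 0  ->  2 a_2 = -8 a_0 = -24  ->  a_2 = -12
  x^1: 6 a_3 + 7 a_1 = 0  ->  6 a_3 = -7 a_1 = 7  ->  a_3 = 7/6
  x^2: 12 a_4 + 2 a_2 = 0  ->  12 a_4 = -2 a_2 = 24  ->  a_4 = 2
  x^3: 20 a_5 - 7 a_3 = 0  ->  20 a_5 = 7 a_3 = 49/6  ->  a_5 = 49/120
Truncated series: y(x) = 3 - x - 12 x^2 + (7/6) x^3 + 2 x^4 + (49/120) x^5 + O(x^6).

a_0 = 3; a_1 = -1; a_2 = -12; a_3 = 7/6; a_4 = 2; a_5 = 49/120


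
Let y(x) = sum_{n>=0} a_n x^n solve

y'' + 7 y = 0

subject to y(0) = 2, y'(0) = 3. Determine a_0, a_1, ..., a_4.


Ansatz: y(x) = sum_{n>=0} a_n x^n, so y'(x) = sum_{n>=1} n a_n x^(n-1) and y''(x) = sum_{n>=2} n(n-1) a_n x^(n-2).
Substitute into P(x) y'' + Q(x) y' + R(x) y = 0 with P(x) = 1, Q(x) = 0, R(x) = 7, and match powers of x.
Initial conditions: a_0 = 2, a_1 = 3.
Setting the coefficient of each power of x to zero and solving order by order (substituting the coefficients already found):
  x^0: 2 a_2 + 7 a_0 = 0  ->  2 a_2 = -7 a_0 = -14  ->  a_2 = -7
  x^1: 6 a_3 + 7 a_1 = 0  ->  6 a_3 = -7 a_1 = -21  ->  a_3 = -7/2
  x^2: 12 a_4 + 7 a_2 = 0  ->  12 a_4 = -7 a_2 = 49  ->  a_4 = 49/12
Truncated series: y(x) = 2 + 3 x - 7 x^2 - (7/2) x^3 + (49/12) x^4 + O(x^5).

a_0 = 2; a_1 = 3; a_2 = -7; a_3 = -7/2; a_4 = 49/12


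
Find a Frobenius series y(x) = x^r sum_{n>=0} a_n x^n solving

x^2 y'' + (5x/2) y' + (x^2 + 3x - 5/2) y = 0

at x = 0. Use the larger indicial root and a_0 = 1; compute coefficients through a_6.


Write in Frobenius form y'' + (p(x)/x) y' + (q(x)/x^2) y = 0:
  p(x) = 5/2,  q(x) = x^2 + 3x - 5/2.
Indicial equation: r(r-1) + (5/2) r + (-5/2) = 0 -> roots r_1 = 1, r_2 = -5/2.
Take r = r_1 = 1. Let y(x) = x^r sum_{n>=0} a_n x^n with a_0 = 1.
Substitute y = x^r sum a_n x^n and match x^{r+n}. The recurrence is
  D(n) a_n + 3 a_{n-1} + 1 a_{n-2} = 0,  where D(n) = (r+n)(r+n-1) + (5/2)(r+n) + (-5/2).
  a_n = [-3 a_{n-1} - 1 a_{n-2}] / D(n).
Since the indicial polynomial factors as (r - r_1)(r - r_2), D(n) = (r_1 + n - r_1)(r_1 + n - r_2) = n(n + 7/2).
Evaluating step by step (a_0 = 1):
  n = 1: D(1) = 1(1 + 7/2) = 9/2; numerator = -3(1) = -3; a_1 = (-3)/(9/2) = -2/3
  n = 2: D(2) = 2(2 + 7/2) = 11; numerator = -3(-2/3) - 1(1) = 1; a_2 = (1)/(11) = 1/11
  n = 3: D(3) = 3(3 + 7/2) = 39/2; numerator = -3(1/11) - 1(-2/3) = 13/33; a_3 = (13/33)/(39/2) = 2/99
  n = 4: D(4) = 4(4 + 7/2) = 30; numerator = -3(2/99) - 1(1/11) = -5/33; a_4 = (-5/33)/(30) = -1/198
  n = 5: D(5) = 5(5 + 7/2) = 85/2; numerator = -3(-1/198) - 1(2/99) = -1/198; a_5 = (-1/198)/(85/2) = -1/8415
  n = 6: D(6) = 6(6 + 7/2) = 57; numerator = -3(-1/8415) - 1(-1/198) = 91/16830; a_6 = (91/16830)/(57) = 91/959310

r = 1; a_0 = 1; a_1 = -2/3; a_2 = 1/11; a_3 = 2/99; a_4 = -1/198; a_5 = -1/8415; a_6 = 91/959310


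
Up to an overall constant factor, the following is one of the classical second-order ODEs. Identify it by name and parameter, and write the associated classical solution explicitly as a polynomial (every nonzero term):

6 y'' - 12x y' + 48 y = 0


All three coefficients share the factor 6; dividing through by 6 gives  y'' - 2x y' + 8 y = 0.
This matches the Hermite equation y'' - 2x y' + 2n y = 0 with 2n = 8, so n = 4; the polynomial solution is H_4(x).
With y = sum_k a_k x^k, matching x^k gives (k+2)(k+1) a_{k+2} = 2(k - n) a_k = 2(k - 4) a_k. The right side vanishes at k = 4, so the series with the parity of 4 terminates at degree 4.
Standard normalization: leading coefficient of H_n is 2^n, so a_4 = 2^4 = 16. Work downward with a_k = (k+1)(k+2) a_{k+2} / (2(k - n)):
  a_2 = (3)(4)(16) / (2(2 - 4)) = 192/(-4) = -48
  a_0 = (1)(2)(-48) / (2(0 - 4)) = -96/(-8) = 12
Hence H_4(x) = 16 x^4 - 48 x^2 + 12.

H_4(x); series = 16 x^4 - 48 x^2 + 12


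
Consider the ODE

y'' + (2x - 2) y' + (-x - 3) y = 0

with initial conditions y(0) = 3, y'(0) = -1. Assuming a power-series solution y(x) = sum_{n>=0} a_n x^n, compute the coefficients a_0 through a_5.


Ansatz: y(x) = sum_{n>=0} a_n x^n, so y'(x) = sum_{n>=1} n a_n x^(n-1) and y''(x) = sum_{n>=2} n(n-1) a_n x^(n-2).
Substitute into P(x) y'' + Q(x) y' + R(x) y = 0 with P(x) = 1, Q(x) = 2x - 2, R(x) = -x - 3, and match powers of x.
Initial conditions: a_0 = 3, a_1 = -1.
Setting the coefficient of each power of x to zero and solving order by order (substituting the coefficients already found):
  x^0: 2 a_2 - 2 a_1 - 3 a_0 = 0  ->  2 a_2 = 2 a_1 + 3 a_0 = 7  ->  a_2 = 7/2
  x^1: 6 a_3 - 4 a_2 - a_1 - a_0 = 0  ->  6 a_3 = 4 a_2 + a_1 + a_0 = 16  ->  a_3 = 8/3
  x^2: 12 a_4 - 6 a_3 + a_2 - a_1 = 0  ->  12 a_4 = 6 a_3 - a_2 + a_1 = 23/2  ->  a_4 = 23/24
  x^3: 20 a_5 - 8 a_4 + 3 a_3 - a_2 = 0  ->  20 a_5 = 8 a_4 - 3 a_3 + a_2 = 19/6  ->  a_5 = 19/120
Truncated series: y(x) = 3 - x + (7/2) x^2 + (8/3) x^3 + (23/24) x^4 + (19/120) x^5 + O(x^6).

a_0 = 3; a_1 = -1; a_2 = 7/2; a_3 = 8/3; a_4 = 23/24; a_5 = 19/120


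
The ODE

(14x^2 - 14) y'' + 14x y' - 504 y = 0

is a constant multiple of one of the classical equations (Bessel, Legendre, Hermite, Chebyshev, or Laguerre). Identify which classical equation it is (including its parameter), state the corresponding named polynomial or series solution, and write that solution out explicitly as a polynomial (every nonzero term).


All three coefficients share the factor -14; dividing through by -14 gives  (1 - x^2) y'' - x y' + 36 y = 0.
This matches the Chebyshev equation (1 - x^2) y'' - x y' + n^2 y = 0 (note the -x y' term, not -2x y') with n^2 = 36, so n = 6; the polynomial solution is T_6(x).
With y = sum_k a_k x^k, matching x^k gives (k+2)(k+1) a_{k+2} = (k^2 - n^2) a_k = (k - 6)(k + 6) a_k. The right side vanishes at k = 6, so the series with the parity of 6 terminates at degree 6.
Standard normalization: leading coefficient of T_n is 2^(n-1), so a_6 = 2^5 = 32. Work downward with a_k = (k+1)(k+2) a_{k+2} / ((k - 6)(k + 6)):
  a_4 = (5)(6)(32) / ((4 - 6)(4 + 6)) = 960/(-20) = -48
  a_2 = (3)(4)(-48) / ((2 - 6)(2 + 6)) = -576/(-32) = 18
  a_0 = (1)(2)(18) / ((0 - 6)(0 + 6)) = 36/(-36) = -1
Hence T_6(x) = 32 x^6 - 48 x^4 + 18 x^2 - 1.

T_6(x); series = 32 x^6 - 48 x^4 + 18 x^2 - 1


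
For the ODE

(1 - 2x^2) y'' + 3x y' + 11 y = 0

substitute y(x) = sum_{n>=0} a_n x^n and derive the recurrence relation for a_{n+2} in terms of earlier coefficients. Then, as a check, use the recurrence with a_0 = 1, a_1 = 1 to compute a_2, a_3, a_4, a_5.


Substitute y = sum_n a_n x^n.
(1 - 2 x^2) y'' contributes (n+2)(n+1) a_{n+2} - 2 n(n-1) a_n at x^n.
3 x y'(x) contributes 3 n a_n at x^n.
11 y(x) contributes 11 a_n at x^n.
Matching x^n: (n+2)(n+1) a_{n+2} + (-2 n(n-1) + 3 n + 11) a_n = 0.
Thus a_{n+2} = (2 n(n-1) - 3 n - 11) / ((n+1)(n+2)) * a_n.

Check with a_0 = 1, a_1 = 1 (apply the recurrence for n = 0, 1, 2, 3): a_0 = 1, a_1 = 1, a_2 = -11/2, a_3 = -7/3, a_4 = 143/24, a_5 = 14/15.

a_(n+2) = (2 n(n-1) - 3 n - 11) / ((n+1)(n+2)) * a_n; check: a_0 = 1, a_1 = 1, a_2 = -11/2, a_3 = -7/3, a_4 = 143/24, a_5 = 14/15


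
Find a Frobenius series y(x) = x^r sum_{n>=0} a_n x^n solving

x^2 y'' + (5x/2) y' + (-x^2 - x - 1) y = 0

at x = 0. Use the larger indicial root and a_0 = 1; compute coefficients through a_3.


Write in Frobenius form y'' + (p(x)/x) y' + (q(x)/x^2) y = 0:
  p(x) = 5/2,  q(x) = -x^2 - x - 1.
Indicial equation: r(r-1) + (5/2) r + (-1) = 0 -> roots r_1 = 1/2, r_2 = -2.
Take r = r_1 = 1/2. Let y(x) = x^r sum_{n>=0} a_n x^n with a_0 = 1.
Substitute y = x^r sum a_n x^n and match x^{r+n}. The recurrence is
  D(n) a_n - 1 a_{n-1} - 1 a_{n-2} = 0,  where D(n) = (r+n)(r+n-1) + (5/2)(r+n) + (-1).
  a_n = [1 a_{n-1} + 1 a_{n-2}] / D(n).
Since the indicial polynomial factors as (r - r_1)(r - r_2), D(n) = (r_1 + n - r_1)(r_1 + n - r_2) = n(n + 5/2).
Evaluating step by step (a_0 = 1):
  n = 1: D(1) = 1(1 + 5/2) = 7/2; numerator = 1(1) = 1; a_1 = (1)/(7/2) = 2/7
  n = 2: D(2) = 2(2 + 5/2) = 9; numerator = 1(2/7) + 1(1) = 9/7; a_2 = (9/7)/(9) = 1/7
  n = 3: D(3) = 3(3 + 5/2) = 33/2; numerator = 1(1/7) + 1(2/7) = 3/7; a_3 = (3/7)/(33/2) = 2/77

r = 1/2; a_0 = 1; a_1 = 2/7; a_2 = 1/7; a_3 = 2/77


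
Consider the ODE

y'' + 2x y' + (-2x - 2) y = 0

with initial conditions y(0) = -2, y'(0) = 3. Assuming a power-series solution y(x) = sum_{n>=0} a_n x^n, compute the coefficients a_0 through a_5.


Ansatz: y(x) = sum_{n>=0} a_n x^n, so y'(x) = sum_{n>=1} n a_n x^(n-1) and y''(x) = sum_{n>=2} n(n-1) a_n x^(n-2).
Substitute into P(x) y'' + Q(x) y' + R(x) y = 0 with P(x) = 1, Q(x) = 2x, R(x) = -2x - 2, and match powers of x.
Initial conditions: a_0 = -2, a_1 = 3.
Setting the coefficient of each power of x to zero and solving order by order (substituting the coefficients already found):
  x^0: 2 a_2 - 2 a_0 = 0  ->  2 a_2 = 2 a_0 = -4  ->  a_2 = -2
  x^1: 6 a_3 - 2 a_0 = 0  ->  6 a_3 = 2 a_0 = -4  ->  a_3 = -2/3
  x^2: 12 a_4 + 2 a_2 - 2 a_1 = 0  ->  12 a_4 = -2 a_2 + 2 a_1 = 10  ->  a_4 = 5/6
  x^3: 20 a_5 + 4 a_3 - 2 a_2 = 0  ->  20 a_5 = -4 a_3 + 2 a_2 = -4/3  ->  a_5 = -1/15
Truncated series: y(x) = -2 + 3 x - 2 x^2 - (2/3) x^3 + (5/6) x^4 - (1/15) x^5 + O(x^6).

a_0 = -2; a_1 = 3; a_2 = -2; a_3 = -2/3; a_4 = 5/6; a_5 = -1/15


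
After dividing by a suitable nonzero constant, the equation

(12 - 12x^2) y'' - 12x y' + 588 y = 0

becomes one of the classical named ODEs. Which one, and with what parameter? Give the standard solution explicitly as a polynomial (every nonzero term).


All three coefficients share the factor 12; dividing through by 12 gives  (1 - x^2) y'' - x y' + 49 y = 0.
This matches the Chebyshev equation (1 - x^2) y'' - x y' + n^2 y = 0 (note the -x y' term, not -2x y') with n^2 = 49, so n = 7; the polynomial solution is T_7(x).
With y = sum_k a_k x^k, matching x^k gives (k+2)(k+1) a_{k+2} = (k^2 - n^2) a_k = (k - 7)(k + 7) a_k. The right side vanishes at k = 7, so the series with the parity of 7 terminates at degree 7.
Standard normalization: leading coefficient of T_n is 2^(n-1), so a_7 = 2^6 = 64. Work downward with a_k = (k+1)(k+2) a_{k+2} / ((k - 7)(k + 7)):
  a_5 = (6)(7)(64) / ((5 - 7)(5 + 7)) = 2688/(-24) = -112
  a_3 = (4)(5)(-112) / ((3 - 7)(3 + 7)) = -2240/(-40) = 56
  a_1 = (2)(3)(56) / ((1 - 7)(1 + 7)) = 336/(-48) = -7
Hence T_7(x) = 64 x^7 - 112 x^5 + 56 x^3 - 7 x.

T_7(x); series = 64 x^7 - 112 x^5 + 56 x^3 - 7 x


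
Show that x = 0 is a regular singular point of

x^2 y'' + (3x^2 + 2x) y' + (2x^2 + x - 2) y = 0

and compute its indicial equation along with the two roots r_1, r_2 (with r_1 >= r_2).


Divide by x^2 to reach normal form y'' + P_1(x) y' + P_2(x) y = 0 with P_1(x) = 3 + 2/x and P_2(x) = 2 + 1/x - 2/x^2.
x = 0 is a singular point because the y'-coefficient 3 + 2/x has a pole at x = 0 and the y-coefficient 2 + 1/x - 2/x^2 has a pole at x = 0.
It is a regular singular point because x P_1(x) = p(x) = 3x + 2 and x^2 P_2(x) = q(x) = 2x^2 + x - 2 are polynomials, hence analytic at x = 0.
p(0) = 2,  q(0) = -2.
Indicial equation: r(r-1) + p(0) r + q(0) = 0, i.e. r^2 + (p(0) - 1) r + q(0) = 0, i.e. r^2 + 1 r - 2 = 0.
Discriminant: (1)^2 - 4(-2) = 9, so r = (-1 ± 3)/2.
Solving: r_1 = 1, r_2 = -2.

indicial: r^2 + 1 r - 2 = 0; roots r_1 = 1, r_2 = -2


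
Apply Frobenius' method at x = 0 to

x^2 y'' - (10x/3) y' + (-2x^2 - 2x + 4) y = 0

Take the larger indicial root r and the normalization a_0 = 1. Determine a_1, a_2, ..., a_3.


Write in Frobenius form y'' + (p(x)/x) y' + (q(x)/x^2) y = 0:
  p(x) = -10/3,  q(x) = -2x^2 - 2x + 4.
Indicial equation: r(r-1) + (-10/3) r + (4) = 0 -> roots r_1 = 3, r_2 = 4/3.
Take r = r_1 = 3. Let y(x) = x^r sum_{n>=0} a_n x^n with a_0 = 1.
Substitute y = x^r sum a_n x^n and match x^{r+n}. The recurrence is
  D(n) a_n - 2 a_{n-1} - 2 a_{n-2} = 0,  where D(n) = (r+n)(r+n-1) + (-10/3)(r+n) + (4).
  a_n = [2 a_{n-1} + 2 a_{n-2}] / D(n).
Since the indicial polynomial factors as (r - r_1)(r - r_2), D(n) = (r_1 + n - r_1)(r_1 + n - r_2) = n(n + 5/3).
Evaluating step by step (a_0 = 1):
  n = 1: D(1) = 1(1 + 5/3) = 8/3; numerator = 2(1) = 2; a_1 = (2)/(8/3) = 3/4
  n = 2: D(2) = 2(2 + 5/3) = 22/3; numerator = 2(3/4) + 2(1) = 7/2; a_2 = (7/2)/(22/3) = 21/44
  n = 3: D(3) = 3(3 + 5/3) = 14; numerator = 2(21/44) + 2(3/4) = 27/11; a_3 = (27/11)/(14) = 27/154

r = 3; a_0 = 1; a_1 = 3/4; a_2 = 21/44; a_3 = 27/154


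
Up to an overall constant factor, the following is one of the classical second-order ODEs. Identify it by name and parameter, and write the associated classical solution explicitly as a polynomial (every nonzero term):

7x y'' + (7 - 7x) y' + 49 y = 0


All three coefficients share the factor 7; dividing through by 7 gives  x y'' + (1 - x) y' + 7 y = 0.
This matches the Laguerre equation x y'' + (1 - x) y' + n y = 0 with n = 7; the polynomial solution is L_7(x).
With y = sum_k a_k x^k, matching x^k gives (k+1)k a_{k+1} + (k+1) a_{k+1} - k a_k + n a_k = 0, i.e. (k+1)^2 a_{k+1} = (k - n) a_k = (k - 7) a_k. The right side vanishes at k = 7, so the series terminates at degree 7.
Standard normalization L_n(0) = 1 gives a_0 = 1. Work upward with a_{k+1} = (k - 7) a_k / (k+1)^2:
  a_1 = (0 - 7)(1) / 1^2 = -7/1 = -7
  a_2 = (1 - 7)(-7) / 2^2 = 42/4 = 21/2
  a_3 = (2 - 7)(21/2) / 3^2 = (-105/2)/9 = -35/6
  a_4 = (3 - 7)(-35/6) / 4^2 = (70/3)/16 = 35/24
  a_5 = (4 - 7)(35/24) / 5^2 = (-35/8)/25 = -7/40
  a_6 = (5 - 7)(-7/40) / 6^2 = (7/20)/36 = 7/720
  a_7 = (6 - 7)(7/720) / 7^2 = (-7/720)/49 = -1/5040
Hence L_7(x) = -x^7/5040 + 7 x^6/720 - 7 x^5/40 + 35 x^4/24 - 35 x^3/6 + 21 x^2/2 - 7 x + 1.

L_7(x); series = -x^7/5040 + 7 x^6/720 - 7 x^5/40 + 35 x^4/24 - 35 x^3/6 + 21 x^2/2 - 7 x + 1


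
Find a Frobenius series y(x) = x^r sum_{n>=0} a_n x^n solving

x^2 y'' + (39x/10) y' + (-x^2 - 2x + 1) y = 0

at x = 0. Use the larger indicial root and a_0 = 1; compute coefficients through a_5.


Write in Frobenius form y'' + (p(x)/x) y' + (q(x)/x^2) y = 0:
  p(x) = 39/10,  q(x) = -x^2 - 2x + 1.
Indicial equation: r(r-1) + (39/10) r + (1) = 0 -> roots r_1 = -2/5, r_2 = -5/2.
Take r = r_1 = -2/5. Let y(x) = x^r sum_{n>=0} a_n x^n with a_0 = 1.
Substitute y = x^r sum a_n x^n and match x^{r+n}. The recurrence is
  D(n) a_n - 2 a_{n-1} - 1 a_{n-2} = 0,  where D(n) = (r+n)(r+n-1) + (39/10)(r+n) + (1).
  a_n = [2 a_{n-1} + 1 a_{n-2}] / D(n).
Since the indicial polynomial factors as (r - r_1)(r - r_2), D(n) = (r_1 + n - r_1)(r_1 + n - r_2) = n(n + 21/10).
Evaluating step by step (a_0 = 1):
  n = 1: D(1) = 1(1 + 21/10) = 31/10; numerator = 2(1) = 2; a_1 = (2)/(31/10) = 20/31
  n = 2: D(2) = 2(2 + 21/10) = 41/5; numerator = 2(20/31) + 1(1) = 71/31; a_2 = (71/31)/(41/5) = 355/1271
  n = 3: D(3) = 3(3 + 21/10) = 153/10; numerator = 2(355/1271) + 1(20/31) = 1530/1271; a_3 = (1530/1271)/(153/10) = 100/1271
  n = 4: D(4) = 4(4 + 21/10) = 122/5; numerator = 2(100/1271) + 1(355/1271) = 555/1271; a_4 = (555/1271)/(122/5) = 2775/155062
  n = 5: D(5) = 5(5 + 21/10) = 71/2; numerator = 2(2775/155062) + 1(100/1271) = 8875/77531; a_5 = (8875/77531)/(71/2) = 250/77531

r = -2/5; a_0 = 1; a_1 = 20/31; a_2 = 355/1271; a_3 = 100/1271; a_4 = 2775/155062; a_5 = 250/77531


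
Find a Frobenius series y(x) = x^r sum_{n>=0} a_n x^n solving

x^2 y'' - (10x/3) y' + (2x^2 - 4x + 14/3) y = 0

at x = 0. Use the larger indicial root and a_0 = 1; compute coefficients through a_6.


Write in Frobenius form y'' + (p(x)/x) y' + (q(x)/x^2) y = 0:
  p(x) = -10/3,  q(x) = 2x^2 - 4x + 14/3.
Indicial equation: r(r-1) + (-10/3) r + (14/3) = 0 -> roots r_1 = 7/3, r_2 = 2.
Take r = r_1 = 7/3. Let y(x) = x^r sum_{n>=0} a_n x^n with a_0 = 1.
Substitute y = x^r sum a_n x^n and match x^{r+n}. The recurrence is
  D(n) a_n - 4 a_{n-1} + 2 a_{n-2} = 0,  where D(n) = (r+n)(r+n-1) + (-10/3)(r+n) + (14/3).
  a_n = [4 a_{n-1} - 2 a_{n-2}] / D(n).
Since the indicial polynomial factors as (r - r_1)(r - r_2), D(n) = (r_1 + n - r_1)(r_1 + n - r_2) = n(n + 1/3).
Evaluating step by step (a_0 = 1):
  n = 1: D(1) = 1(1 + 1/3) = 4/3; numerator = 4(1) = 4; a_1 = (4)/(4/3) = 3
  n = 2: D(2) = 2(2 + 1/3) = 14/3; numerator = 4(3) - 2(1) = 10; a_2 = (10)/(14/3) = 15/7
  n = 3: D(3) = 3(3 + 1/3) = 10; numerator = 4(15/7) - 2(3) = 18/7; a_3 = (18/7)/(10) = 9/35
  n = 4: D(4) = 4(4 + 1/3) = 52/3; numerator = 4(9/35) - 2(15/7) = -114/35; a_4 = (-114/35)/(52/3) = -171/910
  n = 5: D(5) = 5(5 + 1/3) = 80/3; numerator = 4(-171/910) - 2(9/35) = -576/455; a_5 = (-576/455)/(80/3) = -108/2275
  n = 6: D(6) = 6(6 + 1/3) = 38; numerator = 4(-108/2275) - 2(-171/910) = 423/2275; a_6 = (423/2275)/(38) = 423/86450

r = 7/3; a_0 = 1; a_1 = 3; a_2 = 15/7; a_3 = 9/35; a_4 = -171/910; a_5 = -108/2275; a_6 = 423/86450


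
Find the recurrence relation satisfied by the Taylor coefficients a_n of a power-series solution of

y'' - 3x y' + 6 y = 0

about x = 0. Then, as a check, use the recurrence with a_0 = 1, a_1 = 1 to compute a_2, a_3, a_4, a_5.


Substitute y = sum_n a_n x^n.
y''(x) has coefficient (n+2)(n+1) a_{n+2} at x^n;
-3 x y'(x) has coefficient -3 n a_n at x^n (shift);
6 y(x) has coefficient 6 a_n at x^n.
Matching x^n: (n+2)(n+1) a_{n+2} + (-3n + 6) a_n = 0.
Thus a_{n+2} = (3n - 6) / ((n+1)(n+2)) * a_n.

Check with a_0 = 1, a_1 = 1 (apply the recurrence for n = 0, 1, 2, 3): a_0 = 1, a_1 = 1, a_2 = -3, a_3 = -1/2, a_4 = 0, a_5 = -3/40.

a_(n+2) = (3n - 6) / ((n+1)(n+2)) * a_n; check: a_0 = 1, a_1 = 1, a_2 = -3, a_3 = -1/2, a_4 = 0, a_5 = -3/40


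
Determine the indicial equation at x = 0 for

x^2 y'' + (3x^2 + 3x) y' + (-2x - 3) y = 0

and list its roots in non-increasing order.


Divide by x^2 to reach normal form y'' + P_1(x) y' + P_2(x) y = 0 with P_1(x) = 3 + 3/x and P_2(x) = -2/x - 3/x^2.
x = 0 is a singular point because the y'-coefficient 3 + 3/x has a pole at x = 0 and the y-coefficient -2/x - 3/x^2 has a pole at x = 0.
It is a regular singular point because x P_1(x) = p(x) = 3x + 3 and x^2 P_2(x) = q(x) = -2x - 3 are polynomials, hence analytic at x = 0.
p(0) = 3,  q(0) = -3.
Indicial equation: r(r-1) + p(0) r + q(0) = 0, i.e. r^2 + (p(0) - 1) r + q(0) = 0, i.e. r^2 + 2 r - 3 = 0.
Discriminant: (2)^2 - 4(-3) = 16, so r = (-2 ± 4)/2.
Solving: r_1 = 1, r_2 = -3.

indicial: r^2 + 2 r - 3 = 0; roots r_1 = 1, r_2 = -3


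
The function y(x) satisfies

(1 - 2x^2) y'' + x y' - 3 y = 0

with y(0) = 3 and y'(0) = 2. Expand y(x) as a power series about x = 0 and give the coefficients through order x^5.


Ansatz: y(x) = sum_{n>=0} a_n x^n, so y'(x) = sum_{n>=1} n a_n x^(n-1) and y''(x) = sum_{n>=2} n(n-1) a_n x^(n-2).
Substitute into P(x) y'' + Q(x) y' + R(x) y = 0 with P(x) = 1 - 2x^2, Q(x) = x, R(x) = -3, and match powers of x.
Initial conditions: a_0 = 3, a_1 = 2.
Setting the coefficient of each power of x to zero and solving order by order (substituting the coefficients already found):
  x^0: 2 a_2 - 3 a_0 = 0  ->  2 a_2 = 3 a_0 = 9  ->  a_2 = 9/2
  x^1: 6 a_3 - 2 a_1 = 0  ->  6 a_3 = 2 a_1 = 4  ->  a_3 = 2/3
  x^2: 12 a_4 - 5 a_2 = 0  ->  12 a_4 = 5 a_2 = 45/2  ->  a_4 = 15/8
  x^3: 20 a_5 - 12 a_3 = 0  ->  20 a_5 = 12 a_3 = 8  ->  a_5 = 2/5
Truncated series: y(x) = 3 + 2 x + (9/2) x^2 + (2/3) x^3 + (15/8) x^4 + (2/5) x^5 + O(x^6).

a_0 = 3; a_1 = 2; a_2 = 9/2; a_3 = 2/3; a_4 = 15/8; a_5 = 2/5


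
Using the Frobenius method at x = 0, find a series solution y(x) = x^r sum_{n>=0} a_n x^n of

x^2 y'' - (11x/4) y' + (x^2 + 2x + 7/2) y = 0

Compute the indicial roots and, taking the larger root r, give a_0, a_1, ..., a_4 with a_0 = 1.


Write in Frobenius form y'' + (p(x)/x) y' + (q(x)/x^2) y = 0:
  p(x) = -11/4,  q(x) = x^2 + 2x + 7/2.
Indicial equation: r(r-1) + (-11/4) r + (7/2) = 0 -> roots r_1 = 2, r_2 = 7/4.
Take r = r_1 = 2. Let y(x) = x^r sum_{n>=0} a_n x^n with a_0 = 1.
Substitute y = x^r sum a_n x^n and match x^{r+n}. The recurrence is
  D(n) a_n + 2 a_{n-1} + 1 a_{n-2} = 0,  where D(n) = (r+n)(r+n-1) + (-11/4)(r+n) + (7/2).
  a_n = [-2 a_{n-1} - 1 a_{n-2}] / D(n).
Since the indicial polynomial factors as (r - r_1)(r - r_2), D(n) = (r_1 + n - r_1)(r_1 + n - r_2) = n(n + 1/4).
Evaluating step by step (a_0 = 1):
  n = 1: D(1) = 1(1 + 1/4) = 5/4; numerator = -2(1) = -2; a_1 = (-2)/(5/4) = -8/5
  n = 2: D(2) = 2(2 + 1/4) = 9/2; numerator = -2(-8/5) - 1(1) = 11/5; a_2 = (11/5)/(9/2) = 22/45
  n = 3: D(3) = 3(3 + 1/4) = 39/4; numerator = -2(22/45) - 1(-8/5) = 28/45; a_3 = (28/45)/(39/4) = 112/1755
  n = 4: D(4) = 4(4 + 1/4) = 17; numerator = -2(112/1755) - 1(22/45) = -1082/1755; a_4 = (-1082/1755)/(17) = -1082/29835

r = 2; a_0 = 1; a_1 = -8/5; a_2 = 22/45; a_3 = 112/1755; a_4 = -1082/29835


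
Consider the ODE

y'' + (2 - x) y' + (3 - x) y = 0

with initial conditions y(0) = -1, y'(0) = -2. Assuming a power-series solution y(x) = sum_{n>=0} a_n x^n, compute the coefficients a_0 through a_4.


Ansatz: y(x) = sum_{n>=0} a_n x^n, so y'(x) = sum_{n>=1} n a_n x^(n-1) and y''(x) = sum_{n>=2} n(n-1) a_n x^(n-2).
Substitute into P(x) y'' + Q(x) y' + R(x) y = 0 with P(x) = 1, Q(x) = 2 - x, R(x) = 3 - x, and match powers of x.
Initial conditions: a_0 = -1, a_1 = -2.
Setting the coefficient of each power of x to zero and solving order by order (substituting the coefficients already found):
  x^0: 2 a_2 + 2 a_1 + 3 a_0 = 0  ->  2 a_2 = -2 a_1 - 3 a_0 = 7  ->  a_2 = 7/2
  x^1: 6 a_3 + 4 a_2 + 2 a_1 - a_0 = 0  ->  6 a_3 = -4 a_2 - 2 a_1 + a_0 = -11  ->  a_3 = -11/6
  x^2: 12 a_4 + 6 a_3 + a_2 - a_1 = 0  ->  12 a_4 = -6 a_3 - a_2 + a_1 = 11/2  ->  a_4 = 11/24
Truncated series: y(x) = -1 - 2 x + (7/2) x^2 - (11/6) x^3 + (11/24) x^4 + O(x^5).

a_0 = -1; a_1 = -2; a_2 = 7/2; a_3 = -11/6; a_4 = 11/24


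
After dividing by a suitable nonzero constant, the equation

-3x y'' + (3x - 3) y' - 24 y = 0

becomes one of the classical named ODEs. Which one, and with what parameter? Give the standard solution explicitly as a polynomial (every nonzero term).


All three coefficients share the factor -3; dividing through by -3 gives  x y'' + (1 - x) y' + 8 y = 0.
This matches the Laguerre equation x y'' + (1 - x) y' + n y = 0 with n = 8; the polynomial solution is L_8(x).
With y = sum_k a_k x^k, matching x^k gives (k+1)k a_{k+1} + (k+1) a_{k+1} - k a_k + n a_k = 0, i.e. (k+1)^2 a_{k+1} = (k - n) a_k = (k - 8) a_k. The right side vanishes at k = 8, so the series terminates at degree 8.
Standard normalization L_n(0) = 1 gives a_0 = 1. Work upward with a_{k+1} = (k - 8) a_k / (k+1)^2:
  a_1 = (0 - 8)(1) / 1^2 = -8/1 = -8
  a_2 = (1 - 8)(-8) / 2^2 = 56/4 = 14
  a_3 = (2 - 8)(14) / 3^2 = -84/9 = -28/3
  a_4 = (3 - 8)(-28/3) / 4^2 = (140/3)/16 = 35/12
  a_5 = (4 - 8)(35/12) / 5^2 = (-35/3)/25 = -7/15
  a_6 = (5 - 8)(-7/15) / 6^2 = (7/5)/36 = 7/180
  a_7 = (6 - 8)(7/180) / 7^2 = (-7/90)/49 = -1/630
  a_8 = (7 - 8)(-1/630) / 8^2 = (1/630)/64 = 1/40320
Hence L_8(x) = x^8/40320 - x^7/630 + 7 x^6/180 - 7 x^5/15 + 35 x^4/12 - 28 x^3/3 + 14 x^2 - 8 x + 1.

L_8(x); series = x^8/40320 - x^7/630 + 7 x^6/180 - 7 x^5/15 + 35 x^4/12 - 28 x^3/3 + 14 x^2 - 8 x + 1
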